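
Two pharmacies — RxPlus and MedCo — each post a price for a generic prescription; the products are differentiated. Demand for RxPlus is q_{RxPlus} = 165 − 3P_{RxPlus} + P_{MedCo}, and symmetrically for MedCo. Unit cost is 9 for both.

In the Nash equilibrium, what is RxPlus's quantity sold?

88.2

RxPlus's profit: π = (P_{RxPlus} − 9)(165 − 3P_{RxPlus} + P_{MedCo}).
∂π/∂P_{RxPlus} = 192 − 6P_{RxPlus} + P_{MedCo} = 0 ⇒ P_{RxPlus} = 32 + (1/6)P_{MedCo}.
Setting P_{RxPlus} = P_{MedCo} in the reaction function: P_{RxPlus} = 32 + (1/6)P_{RxPlus}, so P_{RxPlus} = 32 / (5/6) = 38.4.
q_{RxPlus} = 165 − 3·38.4 + 38.4 = 88.2.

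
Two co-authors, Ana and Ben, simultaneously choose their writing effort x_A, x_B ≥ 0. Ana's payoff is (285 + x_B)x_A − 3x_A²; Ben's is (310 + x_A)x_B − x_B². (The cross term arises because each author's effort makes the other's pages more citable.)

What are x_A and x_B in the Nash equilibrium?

Expanding Ana's payoff: 285x_A + x_Bx_A − 3x_A².
∂π/∂x_A = 285 + x_B − 6x_A = 0, so x_A = 47.5 + (1/6)x_B.
Likewise for Ben: x_B = 155 + 0.5x_A.
Solving the two reaction functions simultaneously: (1 − (1/6)(0.5))x_A = 47.5 + (1/6)·155, so (11/12)x_A = 220/3 and x_A = 80.
Then x_B = 155 + 0.5·80 = 195.

80, 195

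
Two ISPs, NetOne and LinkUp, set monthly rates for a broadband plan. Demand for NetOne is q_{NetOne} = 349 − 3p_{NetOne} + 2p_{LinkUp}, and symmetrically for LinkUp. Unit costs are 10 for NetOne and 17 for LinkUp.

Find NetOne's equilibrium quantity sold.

NetOne's profit: π = (p_{NetOne} − 10)(349 − 3p_{NetOne} + 2p_{LinkUp}).
∂π/∂p_{NetOne} = 379 − 6p_{NetOne} + 2p_{LinkUp} = 0 ⇒ p_{NetOne} = 379/6 + (1/3)p_{LinkUp}.
Similarly p_{LinkUp} = 200/3 + (1/3)p_{NetOne}.
Plugging p_{LinkUp} into NetOne's best response: p_{NetOne} = 379/6 + (1/3)(200/3 + (1/3)p_{NetOne}) ⇒ (8/9)p_{NetOne} = 1537/18, so p_{NetOne} = 96.0625.
Then p_{LinkUp} = 200/3 + (1/3)·96.0625 = 98.6875.
q_{NetOne} = 349 − 3·96.0625 + 2·98.6875 = 258.1875.

258.1875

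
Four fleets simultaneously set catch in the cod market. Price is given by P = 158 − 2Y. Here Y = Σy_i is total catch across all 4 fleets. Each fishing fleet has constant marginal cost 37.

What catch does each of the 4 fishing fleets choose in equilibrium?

12.1

A representative fishing fleet's profit is π_i = y_i(158 − 2Y) − 37y_i, with Y = y_i + Σ_{j≠i} y_j.
First-order condition: 121 − 4y_i − 2Σ_{j≠i} y_j = 0.
With identical fishing fleets, set every y_j = y: then 121 − 4y − 6y = 0, i.e. y = 121/10 = 12.1.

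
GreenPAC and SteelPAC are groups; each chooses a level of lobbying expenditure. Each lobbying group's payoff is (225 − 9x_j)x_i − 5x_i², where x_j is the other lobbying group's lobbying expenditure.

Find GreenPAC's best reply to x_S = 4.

GreenPAC's payoff is (225 − 9x_S)x_G − 5x_G².
∂π/∂x_G = 225 − 9x_S − 10x_G = 0, so x_G = 22.5 − 0.9x_S.
At x_S = 4: x_G = 22.5 − 0.9·4 = 18.9.

18.9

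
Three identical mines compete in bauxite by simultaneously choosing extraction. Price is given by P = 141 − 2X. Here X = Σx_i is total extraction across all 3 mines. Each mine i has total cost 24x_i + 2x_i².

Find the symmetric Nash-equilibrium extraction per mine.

9.75

A representative mine's profit is π_i = x_i(141 − 2X) − 24x_i − 2x_i², with X = x_i + Σ_{j≠i} x_j.
First-order condition: 117 − 8x_i − 2Σ_{j≠i} x_j = 0.
Imposing symmetry (x_j = x for all j) turns Σ_{j≠i} x_j into 2x, so 117 = 12x and x = 9.75.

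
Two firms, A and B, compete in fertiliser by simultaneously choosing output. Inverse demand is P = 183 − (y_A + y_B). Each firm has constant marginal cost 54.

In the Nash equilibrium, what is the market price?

97

Firm A's profit: π = y_A(183 − (y_A + y_B)) − 54y_A.
∂π/∂y_A = 129 − 2y_A − y_B = 0, so y_A = 64.5 − 0.5y_B.
Setting y_A = y_B in the reaction function: y_A = 64.5 − 0.5y_A, so y_A = 64.5 / 1.5 = 43.
Equilibrium price: P = 183 − 86 = 97.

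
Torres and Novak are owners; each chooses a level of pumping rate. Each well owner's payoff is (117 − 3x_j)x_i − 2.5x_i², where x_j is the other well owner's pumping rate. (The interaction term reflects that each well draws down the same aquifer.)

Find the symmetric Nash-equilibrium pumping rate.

Torres's payoff is (117 − 3x_N)x_T − 2.5x_T².
∂π/∂x_T = 117 − 3x_N − 5x_T = 0, so x_T = 23.4 − 0.6x_N.
By symmetry x_N = x_T; substituting into the reaction function, 1.6x_T = 23.4 and x_T = 14.625.

14.625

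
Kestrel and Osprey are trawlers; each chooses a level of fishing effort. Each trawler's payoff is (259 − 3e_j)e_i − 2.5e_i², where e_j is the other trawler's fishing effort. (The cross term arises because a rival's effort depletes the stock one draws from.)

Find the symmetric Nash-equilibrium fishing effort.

Kestrel's payoff is (259 − 3e_O)e_K − 2.5e_K².
∂π/∂e_K = 259 − 3e_O − 5e_K = 0, so e_K = 51.8 − 0.6e_O.
By symmetry e_O = e_K; substituting into the reaction function, 1.6e_K = 51.8 and e_K = 32.375.

32.375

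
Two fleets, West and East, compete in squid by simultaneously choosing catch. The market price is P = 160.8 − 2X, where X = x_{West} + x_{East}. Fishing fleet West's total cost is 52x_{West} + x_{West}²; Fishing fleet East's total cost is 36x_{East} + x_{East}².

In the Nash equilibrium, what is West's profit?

476.28

Fishing fleet West's profit: π = x_{West}(160.8 − 2(x_{West} + x_{East})) − 52x_{West} − x_{West}².
∂π/∂x_{West} = 108.8 − 6x_{West} − 2x_{East} = 0, so x_{West} = 272/15 − (1/3)x_{East}.
By the same steps for East: x_{East} = 20.8 − (1/3)x_{West}.
Plugging x_{East} into West's best response: x_{West} = 272/15 − (1/3)(20.8 − (1/3)x_{West}) ⇒ (8/9)x_{West} = 11.2, so x_{West} = 12.6.
Then x_{East} = 20.8 − (1/3)·12.6 = 16.6.
Price P = 160.8 − 2·29.2 = 102.4.
West's profit: (102.4 − 52)·12.6 − (12.6)² = 476.28.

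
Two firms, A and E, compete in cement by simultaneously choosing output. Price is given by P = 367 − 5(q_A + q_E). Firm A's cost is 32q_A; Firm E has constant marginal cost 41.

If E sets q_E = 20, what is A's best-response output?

23.5

Firm A's profit: π = q_A(367 − 5(q_A + q_E)) − 32q_A.
∂π/∂q_A = 335 − 10q_A − 5q_E = 0, so q_A = 33.5 − 0.5q_E.
At q_E = 20: q_A = 33.5 − 0.5·20 = 23.5.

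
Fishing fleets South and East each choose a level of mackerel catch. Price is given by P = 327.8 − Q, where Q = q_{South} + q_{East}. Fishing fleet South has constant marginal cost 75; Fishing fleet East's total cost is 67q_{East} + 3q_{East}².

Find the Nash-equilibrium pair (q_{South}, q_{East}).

117.44, 17.92

Fishing fleet South's profit: π = q_{South}(327.8 − (q_{South} + q_{East})) − 75q_{South}.
∂π/∂q_{South} = 252.8 − 2q_{South} − q_{East} = 0, so q_{South} = 126.4 − 0.5q_{East}.
For East: ∂π/∂q_{East} = 260.8 − 8q_{East} − q_{South} = 0 ⇒ q_{East} = 32.6 − 0.125q_{South}.
Solving the two reaction functions simultaneously: (1 − (−0.5)(−0.125))q_{South} = 126.4 − 0.5·32.6, so 0.9375q_{South} = 110.1 and q_{South} = 117.44.
Then q_{East} = 32.6 − 0.125·117.44 = 17.92.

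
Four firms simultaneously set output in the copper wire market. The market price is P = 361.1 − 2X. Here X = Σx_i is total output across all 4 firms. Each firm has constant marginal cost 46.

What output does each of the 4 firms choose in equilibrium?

31.51

A representative firm's profit is π_i = x_i(361.1 − 2X) − 46x_i, with X = x_i + Σ_{j≠i} x_j.
First-order condition: 315.1 − 4x_i − 2Σ_{j≠i} x_j = 0.
Imposing symmetry (x_j = x for all j) turns Σ_{j≠i} x_j into 3x, so 315.1 = 10x and x = 31.51.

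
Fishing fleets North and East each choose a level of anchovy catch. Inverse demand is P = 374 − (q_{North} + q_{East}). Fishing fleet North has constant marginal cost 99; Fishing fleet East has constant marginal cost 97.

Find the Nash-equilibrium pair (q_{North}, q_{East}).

Fishing fleet North's profit: π = q_{North}(374 − (q_{North} + q_{East})) − 99q_{North}.
∂π/∂q_{North} = 275 − 2q_{North} − q_{East} = 0, so q_{North} = 137.5 − 0.5q_{East}.
By the same steps for East: q_{East} = 138.5 − 0.5q_{North}.
Plugging q_{East} into North's best response: q_{North} = 137.5 − 0.5(138.5 − 0.5q_{North}) ⇒ 0.75q_{North} = 68.25, so q_{North} = 91.
Then q_{East} = 138.5 − 0.5·91 = 93.

91, 93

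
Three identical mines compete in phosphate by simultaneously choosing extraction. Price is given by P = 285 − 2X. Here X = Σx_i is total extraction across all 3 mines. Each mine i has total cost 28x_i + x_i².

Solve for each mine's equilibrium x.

A representative mine's profit is π_i = x_i(285 − 2X) − 28x_i − x_i², with X = x_i + Σ_{j≠i} x_j.
First-order condition: 257 − 6x_i − 2Σ_{j≠i} x_j = 0.
With identical mines, set every x_j = x: then 257 − 6x − 4x = 0, i.e. x = 257/10 = 25.7.

25.7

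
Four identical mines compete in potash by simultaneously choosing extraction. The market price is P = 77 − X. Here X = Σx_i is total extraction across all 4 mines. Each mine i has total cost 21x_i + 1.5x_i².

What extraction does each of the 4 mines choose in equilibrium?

A representative mine's profit is π_i = x_i(77 − X) − 21x_i − 1.5x_i², with X = x_i + Σ_{j≠i} x_j.
First-order condition: 56 − 5x_i − Σ_{j≠i} x_j = 0.
In a symmetric equilibrium every mine chooses the same x, so Σ_{j≠i} x_j = 3x. The condition becomes 56 − 8x = 0, giving x = 56/8 = 7.

7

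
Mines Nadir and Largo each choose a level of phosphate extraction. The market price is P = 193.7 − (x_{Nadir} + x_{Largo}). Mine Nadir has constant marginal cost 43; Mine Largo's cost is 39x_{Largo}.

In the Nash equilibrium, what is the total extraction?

101.8

Mine Nadir's profit: π = x_{Nadir}(193.7 − (x_{Nadir} + x_{Largo})) − 43x_{Nadir}.
∂π/∂x_{Nadir} = 150.7 − 2x_{Nadir} − x_{Largo} = 0, so x_{Nadir} = 75.35 − 0.5x_{Largo}.
By the same steps for Largo: x_{Largo} = 77.35 − 0.5x_{Nadir}.
Solving the two reaction functions simultaneously: (1 − (−0.5)(−0.5))x_{Nadir} = 75.35 − 0.5·77.35, so 0.75x_{Nadir} = 36.675 and x_{Nadir} = 48.9.
Then x_{Largo} = 77.35 − 0.5·48.9 = 52.9.
Total extraction: 48.9 + 52.9 = 101.8.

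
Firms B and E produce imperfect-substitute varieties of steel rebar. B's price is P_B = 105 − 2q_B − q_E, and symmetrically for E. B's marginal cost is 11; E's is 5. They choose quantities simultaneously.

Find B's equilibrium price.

47.8

Firm B's profit: π = q_B(105 − 2q_B − q_E) − 11q_B.
∂π/∂q_B = 94 − 4q_B − q_E = 0 ⇒ q_B = 23.5 − 0.25q_E.
Similarly q_E = 25 − 0.25q_B.
Plugging q_E into B's best response: q_B = 23.5 − 0.25(25 − 0.25q_B) ⇒ 0.9375q_B = 17.25, so q_B = 18.4.
Then q_E = 25 − 0.25·18.4 = 20.4.
P_B = 105 − 2·18.4 − 20.4 = 47.8.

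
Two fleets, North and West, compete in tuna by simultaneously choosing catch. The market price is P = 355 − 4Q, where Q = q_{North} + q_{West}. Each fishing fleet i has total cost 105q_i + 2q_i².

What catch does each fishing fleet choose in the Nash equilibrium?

15.625

Fishing fleet North's profit: π = q_{North}(355 − 4(q_{North} + q_{West})) − 105q_{North} − 2q_{North}².
∂π/∂q_{North} = 250 − 12q_{North} − 4q_{West} = 0, so q_{North} = 125/6 − (1/3)q_{West}.
Setting q_{North} = q_{West} in the reaction function: q_{North} = 125/6 − (1/3)q_{North}, so q_{North} = (125/6) / (4/3) = 15.625.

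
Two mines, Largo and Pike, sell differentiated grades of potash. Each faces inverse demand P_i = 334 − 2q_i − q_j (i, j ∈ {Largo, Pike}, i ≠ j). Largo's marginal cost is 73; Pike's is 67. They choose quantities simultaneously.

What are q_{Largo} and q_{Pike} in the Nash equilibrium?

51.8, 53.8

Mine Largo's profit: π = q_{Largo}(334 − 2q_{Largo} − q_{Pike}) − 73q_{Largo}.
∂π/∂q_{Largo} = 261 − 4q_{Largo} − q_{Pike} = 0 ⇒ q_{Largo} = 65.25 − 0.25q_{Pike}.
Similarly q_{Pike} = 66.75 − 0.25q_{Largo}.
Plugging q_{Pike} into Largo's best response: q_{Largo} = 65.25 − 0.25(66.75 − 0.25q_{Largo}) ⇒ 0.9375q_{Largo} = 48.5625, so q_{Largo} = 51.8.
Then q_{Pike} = 66.75 − 0.25·51.8 = 53.8.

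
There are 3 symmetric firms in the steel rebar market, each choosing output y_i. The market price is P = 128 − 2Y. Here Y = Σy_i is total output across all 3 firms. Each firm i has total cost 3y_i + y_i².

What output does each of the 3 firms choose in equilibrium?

A representative firm's profit is π_i = y_i(128 − 2Y) − 3y_i − y_i², with Y = y_i + Σ_{j≠i} y_j.
First-order condition: 125 − 6y_i − 2Σ_{j≠i} y_j = 0.
In a symmetric equilibrium every firm chooses the same y, so Σ_{j≠i} y_j = 2y. The condition becomes 125 − 10y = 0, giving y = 125/10 = 12.5.

12.5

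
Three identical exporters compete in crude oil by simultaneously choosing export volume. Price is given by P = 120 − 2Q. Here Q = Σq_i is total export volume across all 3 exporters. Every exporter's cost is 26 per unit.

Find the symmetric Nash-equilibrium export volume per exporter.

A representative exporter's profit is π_i = q_i(120 − 2Q) − 26q_i, with Q = q_i + Σ_{j≠i} q_j.
First-order condition: 94 − 4q_i − 2Σ_{j≠i} q_j = 0.
With identical exporters, set every q_j = q: then 94 − 4q − 4q = 0, i.e. q = 94/8 = 11.75.

11.75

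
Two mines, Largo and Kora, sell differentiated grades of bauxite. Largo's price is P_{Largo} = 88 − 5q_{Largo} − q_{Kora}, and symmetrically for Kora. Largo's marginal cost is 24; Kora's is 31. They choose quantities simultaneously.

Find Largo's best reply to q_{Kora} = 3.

Mine Largo's profit: π = q_{Largo}(88 − 5q_{Largo} − q_{Kora}) − 24q_{Largo}.
∂π/∂q_{Largo} = 64 − 10q_{Largo} − q_{Kora} = 0 ⇒ q_{Largo} = 6.4 − 0.1q_{Kora}.
At q_{Kora} = 3: q_{Largo} = 6.4 − 0.1·3 = 6.1.

6.1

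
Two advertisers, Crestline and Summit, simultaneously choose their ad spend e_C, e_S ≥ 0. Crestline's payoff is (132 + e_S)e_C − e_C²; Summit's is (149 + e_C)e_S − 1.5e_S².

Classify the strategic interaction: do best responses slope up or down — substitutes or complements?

strategic complements

Expanding Crestline's payoff: 132e_C + e_Se_C − e_C².
∂π/∂e_C = 132 + e_S − 2e_C = 0, so e_C = 66 + 0.5e_S.
The best-response slope de_C/de_S = 0.5 > 0: the reaction function is upward-sloping, so the choices are strategic complements.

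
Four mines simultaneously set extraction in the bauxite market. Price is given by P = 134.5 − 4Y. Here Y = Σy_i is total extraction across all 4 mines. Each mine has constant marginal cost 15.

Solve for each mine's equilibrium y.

A representative mine's profit is π_i = y_i(134.5 − 4Y) − 15y_i, with Y = y_i + Σ_{j≠i} y_j.
First-order condition: 119.5 − 8y_i − 4Σ_{j≠i} y_j = 0.
Imposing symmetry (y_j = y for all j) turns Σ_{j≠i} y_j into 3y, so 119.5 = 20y and y = 5.975.

5.975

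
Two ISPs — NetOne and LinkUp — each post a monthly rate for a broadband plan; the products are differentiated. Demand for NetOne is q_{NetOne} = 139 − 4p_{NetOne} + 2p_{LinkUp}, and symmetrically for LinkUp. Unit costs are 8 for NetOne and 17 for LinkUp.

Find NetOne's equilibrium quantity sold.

NetOne's profit: π = (p_{NetOne} − 8)(139 − 4p_{NetOne} + 2p_{LinkUp}).
∂π/∂p_{NetOne} = 171 − 8p_{NetOne} + 2p_{LinkUp} = 0 ⇒ p_{NetOne} = 21.375 + 0.25p_{LinkUp}.
Similarly p_{LinkUp} = 25.875 + 0.25p_{NetOne}.
Substituting the second reaction function into the first: p_{NetOne} = 21.375 + 0.25(25.875 + 0.25p_{NetOne}), which gives 0.9375p_{NetOne} = 891/32 ⇒ p_{NetOne} = 29.7.
Then p_{LinkUp} = 25.875 + 0.25·29.7 = 33.3.
q_{NetOne} = 139 − 4·29.7 + 2·33.3 = 86.8.

86.8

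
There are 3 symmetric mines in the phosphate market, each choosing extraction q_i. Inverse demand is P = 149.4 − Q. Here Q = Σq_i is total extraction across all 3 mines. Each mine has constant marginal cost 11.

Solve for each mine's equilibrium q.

34.6

A representative mine's profit is π_i = q_i(149.4 − Q) − 11q_i, with Q = q_i + Σ_{j≠i} q_j.
First-order condition: 138.4 − 2q_i − Σ_{j≠i} q_j = 0.
In a symmetric equilibrium every mine chooses the same q, so Σ_{j≠i} q_j = 2q. The condition becomes 138.4 − 4q = 0, giving q = 138.4/4 = 34.6.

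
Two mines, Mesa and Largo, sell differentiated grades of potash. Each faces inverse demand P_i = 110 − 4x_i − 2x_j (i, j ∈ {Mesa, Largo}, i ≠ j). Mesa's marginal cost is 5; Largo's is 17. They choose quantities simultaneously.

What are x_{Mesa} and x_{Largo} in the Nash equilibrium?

10.9, 8.9

Mine Mesa's profit: π = x_{Mesa}(110 − 4x_{Mesa} − 2x_{Largo}) − 5x_{Mesa}.
∂π/∂x_{Mesa} = 105 − 8x_{Mesa} − 2x_{Largo} = 0 ⇒ x_{Mesa} = 13.125 − 0.25x_{Largo}.
Similarly x_{Largo} = 11.625 − 0.25x_{Mesa}.
Solving the two reaction functions simultaneously: (1 − (−0.25)(−0.25))x_{Mesa} = 13.125 − 0.25·11.625, so 0.9375x_{Mesa} = 327/32 and x_{Mesa} = 10.9.
Then x_{Largo} = 11.625 − 0.25·10.9 = 8.9.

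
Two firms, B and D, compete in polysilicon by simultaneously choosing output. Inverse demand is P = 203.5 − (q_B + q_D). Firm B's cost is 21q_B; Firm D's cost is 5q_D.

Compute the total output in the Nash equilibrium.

Firm B's profit: π = q_B(203.5 − (q_B + q_D)) − 21q_B.
∂π/∂q_B = 182.5 − 2q_B − q_D = 0, so q_B = 91.25 − 0.5q_D.
By the same steps for D: q_D = 99.25 − 0.5q_B.
Substituting the second reaction function into the first: q_B = 91.25 − 0.5(99.25 − 0.5q_B), which gives 0.75q_B = 41.625 ⇒ q_B = 55.5.
Then q_D = 99.25 − 0.5·55.5 = 71.5.
Total output: 55.5 + 71.5 = 127.

127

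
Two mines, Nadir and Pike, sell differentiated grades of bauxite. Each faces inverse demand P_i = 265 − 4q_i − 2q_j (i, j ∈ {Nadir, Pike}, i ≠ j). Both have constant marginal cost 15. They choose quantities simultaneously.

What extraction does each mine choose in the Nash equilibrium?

Mine Nadir's profit: π = q_{Nadir}(265 − 4q_{Nadir} − 2q_{Pike}) − 15q_{Nadir}.
∂π/∂q_{Nadir} = 250 − 8q_{Nadir} − 2q_{Pike} = 0 ⇒ q_{Nadir} = 31.25 − 0.25q_{Pike}.
Setting q_{Nadir} = q_{Pike} in the reaction function: q_{Nadir} = 31.25 − 0.25q_{Nadir}, so q_{Nadir} = 31.25 / 1.25 = 25.

25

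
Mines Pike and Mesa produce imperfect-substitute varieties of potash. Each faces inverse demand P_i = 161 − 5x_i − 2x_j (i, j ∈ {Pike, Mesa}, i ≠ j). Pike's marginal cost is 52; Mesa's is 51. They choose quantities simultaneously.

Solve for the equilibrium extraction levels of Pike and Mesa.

Mine Pike's profit: π = x_{Pike}(161 − 5x_{Pike} − 2x_{Mesa}) − 52x_{Pike}.
∂π/∂x_{Pike} = 109 − 10x_{Pike} − 2x_{Mesa} = 0 ⇒ x_{Pike} = 10.9 − 0.2x_{Mesa}.
Similarly x_{Mesa} = 11 − 0.2x_{Pike}.
Solving the two reaction functions simultaneously: (1 − (−0.2)(−0.2))x_{Pike} = 10.9 − 0.2·11, so 0.96x_{Pike} = 8.7 and x_{Pike} = 9.0625.
Then x_{Mesa} = 11 − 0.2·9.0625 = 9.1875.

9.0625, 9.1875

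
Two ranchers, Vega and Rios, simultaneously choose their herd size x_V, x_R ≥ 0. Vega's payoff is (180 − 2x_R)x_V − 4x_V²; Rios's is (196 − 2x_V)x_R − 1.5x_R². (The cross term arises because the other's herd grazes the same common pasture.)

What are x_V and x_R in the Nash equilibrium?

Expanding Vega's payoff: 180x_V − 2x_Rx_V − 4x_V².
∂π/∂x_V = 180 − 2x_R − 8x_V = 0, so x_V = 22.5 − 0.25x_R.
Likewise for Rios: x_R = 196/3 − (2/3)x_V.
Substituting the second reaction function into the first: x_V = 22.5 − 0.25(196/3 − (2/3)x_V), which gives (5/6)x_V = 37/6 ⇒ x_V = 7.4.
Then x_R = 196/3 − (2/3)·7.4 = 60.4.

7.4, 60.4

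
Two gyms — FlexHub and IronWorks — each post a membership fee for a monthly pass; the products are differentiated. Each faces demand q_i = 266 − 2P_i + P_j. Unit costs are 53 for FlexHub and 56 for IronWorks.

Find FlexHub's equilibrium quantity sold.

FlexHub's profit: π = (P_{FlexHub} − 53)(266 − 2P_{FlexHub} + P_{IronWorks}).
∂π/∂P_{FlexHub} = 372 − 4P_{FlexHub} + P_{IronWorks} = 0 ⇒ P_{FlexHub} = 93 + 0.25P_{IronWorks}.
Similarly P_{IronWorks} = 94.5 + 0.25P_{FlexHub}.
Plugging P_{IronWorks} into FlexHub's best response: P_{FlexHub} = 93 + 0.25(94.5 + 0.25P_{FlexHub}) ⇒ 0.9375P_{FlexHub} = 116.625, so P_{FlexHub} = 124.4.
Then P_{IronWorks} = 94.5 + 0.25·124.4 = 125.6.
q_{FlexHub} = 266 − 2·124.4 + 125.6 = 142.8.

142.8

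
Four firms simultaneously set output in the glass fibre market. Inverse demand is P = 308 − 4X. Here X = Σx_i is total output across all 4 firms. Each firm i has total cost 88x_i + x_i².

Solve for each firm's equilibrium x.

10

A representative firm's profit is π_i = x_i(308 − 4X) − 88x_i − x_i², with X = x_i + Σ_{j≠i} x_j.
First-order condition: 220 − 10x_i − 4Σ_{j≠i} x_j = 0.
Imposing symmetry (x_j = x for all j) turns Σ_{j≠i} x_j into 3x, so 220 = 22x and x = 10.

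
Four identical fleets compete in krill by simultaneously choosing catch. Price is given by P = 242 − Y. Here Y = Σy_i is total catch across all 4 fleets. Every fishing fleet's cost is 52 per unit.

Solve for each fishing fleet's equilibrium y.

A representative fishing fleet's profit is π_i = y_i(242 − Y) − 52y_i, with Y = y_i + Σ_{j≠i} y_j.
First-order condition: 190 − 2y_i − Σ_{j≠i} y_j = 0.
Imposing symmetry (y_j = y for all j) turns Σ_{j≠i} y_j into 3y, so 190 = 5y and y = 38.

38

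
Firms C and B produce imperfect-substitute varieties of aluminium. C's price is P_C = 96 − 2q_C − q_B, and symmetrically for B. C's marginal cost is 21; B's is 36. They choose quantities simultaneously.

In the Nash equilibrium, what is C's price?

Firm C's profit: π = q_C(96 − 2q_C − q_B) − 21q_C.
∂π/∂q_C = 75 − 4q_C − q_B = 0 ⇒ q_C = 18.75 − 0.25q_B.
Similarly q_B = 15 − 0.25q_C.
Solving the two reaction functions simultaneously: (1 − (−0.25)(−0.25))q_C = 18.75 − 0.25·15, so 0.9375q_C = 15 and q_C = 16.
Then q_B = 15 − 0.25·16 = 11.
P_C = 96 − 2·16 − 11 = 53.

53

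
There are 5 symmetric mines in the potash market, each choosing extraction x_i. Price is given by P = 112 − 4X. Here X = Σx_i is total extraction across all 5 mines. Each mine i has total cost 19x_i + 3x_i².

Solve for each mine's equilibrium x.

A representative mine's profit is π_i = x_i(112 − 4X) − 19x_i − 3x_i², with X = x_i + Σ_{j≠i} x_j.
First-order condition: 93 − 14x_i − 4Σ_{j≠i} x_j = 0.
Imposing symmetry (x_j = x for all j) turns Σ_{j≠i} x_j into 4x, so 93 = 30x and x = 3.1.

3.1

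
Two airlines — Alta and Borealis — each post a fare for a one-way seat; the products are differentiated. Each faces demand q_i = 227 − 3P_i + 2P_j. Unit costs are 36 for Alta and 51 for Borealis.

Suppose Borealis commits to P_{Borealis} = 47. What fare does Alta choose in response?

Alta's profit: π = (P_{Alta} − 36)(227 − 3P_{Alta} + 2P_{Borealis}).
∂π/∂P_{Alta} = 335 − 6P_{Alta} + 2P_{Borealis} = 0 ⇒ P_{Alta} = 335/6 + (1/3)P_{Borealis}.
At P_{Borealis} = 47: P_{Alta} = 335/6 + (1/3)·47 = 71.5.

71.5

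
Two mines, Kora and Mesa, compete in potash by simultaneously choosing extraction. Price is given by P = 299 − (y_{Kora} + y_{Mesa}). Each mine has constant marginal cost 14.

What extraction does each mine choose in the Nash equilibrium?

95

Mine Kora's profit: π = y_{Kora}(299 − (y_{Kora} + y_{Mesa})) − 14y_{Kora}.
∂π/∂y_{Kora} = 285 − 2y_{Kora} − y_{Mesa} = 0, so y_{Kora} = 142.5 − 0.5y_{Mesa}.
The game is symmetric, so in equilibrium y_{Mesa} = y_{Kora}: the reaction function gives 1.5y_{Kora} = 142.5, hence y_{Kora} = 95.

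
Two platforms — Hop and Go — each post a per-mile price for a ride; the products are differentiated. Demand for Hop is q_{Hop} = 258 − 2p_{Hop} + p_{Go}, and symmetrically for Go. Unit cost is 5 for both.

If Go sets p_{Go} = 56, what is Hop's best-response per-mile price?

Hop's profit: π = (p_{Hop} − 5)(258 − 2p_{Hop} + p_{Go}).
∂π/∂p_{Hop} = 268 − 4p_{Hop} + p_{Go} = 0 ⇒ p_{Hop} = 67 + 0.25p_{Go}.
At p_{Go} = 56: p_{Hop} = 67 + 0.25·56 = 81.

81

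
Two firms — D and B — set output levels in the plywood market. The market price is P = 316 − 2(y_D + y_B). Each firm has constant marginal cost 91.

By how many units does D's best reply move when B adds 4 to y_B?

Firm D's profit: π = y_D(316 − 2(y_D + y_B)) − 91y_D.
∂π/∂y_D = 225 − 4y_D − 2y_B = 0, so y_D = 56.25 − 0.5y_B.
The reaction-function slope is −0.5, so a 4-unit rise in y_B moves y_D by −0.5 × 4 = −2. D's best response falls — the actions are strategic substitutes.

-2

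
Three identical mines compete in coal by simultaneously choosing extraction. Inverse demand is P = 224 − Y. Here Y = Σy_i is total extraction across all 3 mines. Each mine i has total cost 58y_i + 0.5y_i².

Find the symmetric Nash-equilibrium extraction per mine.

33.2

A representative mine's profit is π_i = y_i(224 − Y) − 58y_i − 0.5y_i², with Y = y_i + Σ_{j≠i} y_j.
First-order condition: 166 − 3y_i − Σ_{j≠i} y_j = 0.
Imposing symmetry (y_j = y for all j) turns Σ_{j≠i} y_j into 2y, so 166 = 5y and y = 33.2.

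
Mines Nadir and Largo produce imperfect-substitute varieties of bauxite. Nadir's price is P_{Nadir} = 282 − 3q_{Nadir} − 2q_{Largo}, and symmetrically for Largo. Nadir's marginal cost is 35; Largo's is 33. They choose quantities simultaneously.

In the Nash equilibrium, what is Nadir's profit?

2836.6875

Mine Nadir's profit: π = q_{Nadir}(282 − 3q_{Nadir} − 2q_{Largo}) − 35q_{Nadir}.
∂π/∂q_{Nadir} = 247 − 6q_{Nadir} − 2q_{Largo} = 0 ⇒ q_{Nadir} = 247/6 − (1/3)q_{Largo}.
Similarly q_{Largo} = 41.5 − (1/3)q_{Nadir}.
Substituting the second reaction function into the first: q_{Nadir} = 247/6 − (1/3)(41.5 − (1/3)q_{Nadir}), which gives (8/9)q_{Nadir} = 82/3 ⇒ q_{Nadir} = 30.75.
Then q_{Largo} = 41.5 − (1/3)·30.75 = 31.25.
P_{Nadir} = 282 − 3·30.75 − 2·31.25 = 127.25.
Profit = (127.25 − 35)·30.75 = 2836.6875.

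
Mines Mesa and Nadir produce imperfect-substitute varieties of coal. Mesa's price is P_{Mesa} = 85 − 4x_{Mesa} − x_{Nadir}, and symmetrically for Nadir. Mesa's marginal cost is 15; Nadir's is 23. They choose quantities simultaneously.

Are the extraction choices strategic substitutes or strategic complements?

Mine Mesa's profit: π = x_{Mesa}(85 − 4x_{Mesa} − x_{Nadir}) − 15x_{Mesa}.
∂π/∂x_{Mesa} = 70 − 8x_{Mesa} − x_{Nadir} = 0 ⇒ x_{Mesa} = 8.75 − 0.125x_{Nadir}.
The best-response slope dx_{Mesa}/dx_{Nadir} = −0.125 < 0: the reaction function is downward-sloping, so the choices are strategic substitutes.

strategic substitutes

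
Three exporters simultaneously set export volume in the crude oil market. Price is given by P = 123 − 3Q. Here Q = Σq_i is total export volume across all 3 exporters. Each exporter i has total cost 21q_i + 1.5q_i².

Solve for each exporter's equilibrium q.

6.8

A representative exporter's profit is π_i = q_i(123 − 3Q) − 21q_i − 1.5q_i², with Q = q_i + Σ_{j≠i} q_j.
First-order condition: 102 − 9q_i − 3Σ_{j≠i} q_j = 0.
Imposing symmetry (q_j = q for all j) turns Σ_{j≠i} q_j into 2q, so 102 = 15q and q = 6.8.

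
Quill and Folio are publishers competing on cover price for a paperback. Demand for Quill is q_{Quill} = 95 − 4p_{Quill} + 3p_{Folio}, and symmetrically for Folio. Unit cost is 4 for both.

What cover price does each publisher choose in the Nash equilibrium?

Quill's profit: π = (p_{Quill} − 4)(95 − 4p_{Quill} + 3p_{Folio}).
∂π/∂p_{Quill} = 111 − 8p_{Quill} + 3p_{Folio} = 0 ⇒ p_{Quill} = 13.875 + 0.375p_{Folio}.
Setting p_{Quill} = p_{Folio} in the reaction function: p_{Quill} = 13.875 + 0.375p_{Quill}, so p_{Quill} = 13.875 / 0.625 = 22.2.

22.2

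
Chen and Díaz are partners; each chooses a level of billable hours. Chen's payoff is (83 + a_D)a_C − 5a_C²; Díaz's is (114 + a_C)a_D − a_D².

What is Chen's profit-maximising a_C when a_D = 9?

Expanding Chen's payoff: 83a_C + a_Da_C − 5a_C².
∂π/∂a_C = 83 + a_D − 10a_C = 0, so a_C = 8.3 + 0.1a_D.
At a_D = 9: a_C = 8.3 + 0.1·9 = 9.2.

9.2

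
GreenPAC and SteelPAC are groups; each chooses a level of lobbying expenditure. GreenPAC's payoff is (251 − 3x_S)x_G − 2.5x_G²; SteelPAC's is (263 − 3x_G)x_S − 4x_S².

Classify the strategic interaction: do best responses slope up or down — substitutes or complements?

strategic substitutes

Expanding GreenPAC's payoff: 251x_G − 3x_Sx_G − 2.5x_G².
∂π/∂x_G = 251 − 3x_S − 5x_G = 0, so x_G = 50.2 − 0.6x_S.
The best-response slope dx_G/dx_S = −0.6 < 0: the reaction function is downward-sloping, so the choices are strategic substitutes.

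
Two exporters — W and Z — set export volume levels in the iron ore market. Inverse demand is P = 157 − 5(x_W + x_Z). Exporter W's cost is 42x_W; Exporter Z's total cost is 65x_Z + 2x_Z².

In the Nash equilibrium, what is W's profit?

500

Exporter W's profit: π = x_W(157 − 5(x_W + x_Z)) − 42x_W.
∂π/∂x_W = 115 − 10x_W − 5x_Z = 0, so x_W = 11.5 − 0.5x_Z.
For Z: ∂π/∂x_Z = 92 − 14x_Z − 5x_W = 0 ⇒ x_Z = 46/7 − (5/14)x_W.
Plugging x_Z into W's best response: x_W = 11.5 − 0.5(46/7 − (5/14)x_W) ⇒ (23/28)x_W = 115/14, so x_W = 10.
Then x_Z = 46/7 − (5/14)·10 = 3.
Price P = 157 − 5·13 = 92.
W's profit: (92 − 42)·10 = 500.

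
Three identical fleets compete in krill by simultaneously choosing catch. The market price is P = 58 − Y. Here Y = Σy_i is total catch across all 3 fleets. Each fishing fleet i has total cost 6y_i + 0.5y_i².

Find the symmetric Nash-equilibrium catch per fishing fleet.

10.4

A representative fishing fleet's profit is π_i = y_i(58 − Y) − 6y_i − 0.5y_i², with Y = y_i + Σ_{j≠i} y_j.
First-order condition: 52 − 3y_i − Σ_{j≠i} y_j = 0.
In a symmetric equilibrium every fishing fleet chooses the same y, so Σ_{j≠i} y_j = 2y. The condition becomes 52 − 5y = 0, giving y = 52/5 = 10.4.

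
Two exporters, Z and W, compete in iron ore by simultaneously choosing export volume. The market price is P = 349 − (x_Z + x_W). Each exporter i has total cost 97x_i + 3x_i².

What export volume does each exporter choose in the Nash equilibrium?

Exporter Z's profit: π = x_Z(349 − (x_Z + x_W)) − 97x_Z − 3x_Z².
∂π/∂x_Z = 252 − 8x_Z − x_W = 0, so x_Z = 31.5 − 0.125x_W.
Setting x_Z = x_W in the reaction function: x_Z = 31.5 − 0.125x_Z, so x_Z = 31.5 / 1.125 = 28.

28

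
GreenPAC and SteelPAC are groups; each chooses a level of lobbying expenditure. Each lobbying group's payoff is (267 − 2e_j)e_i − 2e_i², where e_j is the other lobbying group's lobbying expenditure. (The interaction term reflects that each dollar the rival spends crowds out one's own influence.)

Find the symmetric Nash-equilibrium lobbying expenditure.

44.5

GreenPAC's payoff is (267 − 2e_S)e_G − 2e_G².
∂π/∂e_G = 267 − 2e_S − 4e_G = 0, so e_G = 66.75 − 0.5e_S.
The game is symmetric, so in equilibrium e_S = e_G: the reaction function gives 1.5e_G = 66.75, hence e_G = 44.5.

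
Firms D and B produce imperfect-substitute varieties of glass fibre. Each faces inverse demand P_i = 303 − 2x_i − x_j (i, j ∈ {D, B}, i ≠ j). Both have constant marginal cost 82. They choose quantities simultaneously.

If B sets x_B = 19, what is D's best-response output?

50.5

Firm D's profit: π = x_D(303 − 2x_D − x_B) − 82x_D.
∂π/∂x_D = 221 − 4x_D − x_B = 0 ⇒ x_D = 55.25 − 0.25x_B.
At x_B = 19: x_D = 55.25 − 0.25·19 = 50.5.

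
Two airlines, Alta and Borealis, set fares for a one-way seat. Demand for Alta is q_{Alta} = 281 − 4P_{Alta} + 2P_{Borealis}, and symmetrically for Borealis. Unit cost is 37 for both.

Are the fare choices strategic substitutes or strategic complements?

Alta's profit: π = (P_{Alta} − 37)(281 − 4P_{Alta} + 2P_{Borealis}).
∂π/∂P_{Alta} = 429 − 8P_{Alta} + 2P_{Borealis} = 0 ⇒ P_{Alta} = 53.625 + 0.25P_{Borealis}.
The best-response slope dP_{Alta}/dP_{Borealis} = 0.25 > 0: the reaction function is upward-sloping, so the choices are strategic complements.

strategic complements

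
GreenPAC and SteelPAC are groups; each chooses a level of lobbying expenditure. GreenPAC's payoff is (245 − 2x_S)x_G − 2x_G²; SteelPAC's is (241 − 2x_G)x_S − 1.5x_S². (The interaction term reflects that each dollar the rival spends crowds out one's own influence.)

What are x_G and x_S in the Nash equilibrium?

31.625, 59.25

Expanding GreenPAC's payoff: 245x_G − 2x_Sx_G − 2x_G².
∂π/∂x_G = 245 − 2x_S − 4x_G = 0, so x_G = 61.25 − 0.5x_S.
Likewise for SteelPAC: x_S = 241/3 − (2/3)x_G.
Substituting the second reaction function into the first: x_G = 61.25 − 0.5(241/3 − (2/3)x_G), which gives (2/3)x_G = 253/12 ⇒ x_G = 31.625.
Then x_S = 241/3 − (2/3)·31.625 = 59.25.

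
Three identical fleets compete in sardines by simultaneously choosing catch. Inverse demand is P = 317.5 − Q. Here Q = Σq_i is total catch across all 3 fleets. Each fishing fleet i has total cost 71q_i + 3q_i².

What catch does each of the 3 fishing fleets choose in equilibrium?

24.65

A representative fishing fleet's profit is π_i = q_i(317.5 − Q) − 71q_i − 3q_i², with Q = q_i + Σ_{j≠i} q_j.
First-order condition: 246.5 − 8q_i − Σ_{j≠i} q_j = 0.
Imposing symmetry (q_j = q for all j) turns Σ_{j≠i} q_j into 2q, so 246.5 = 10q and q = 24.65.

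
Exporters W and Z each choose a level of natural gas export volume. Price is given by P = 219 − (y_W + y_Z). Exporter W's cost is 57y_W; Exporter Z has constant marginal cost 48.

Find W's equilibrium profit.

Exporter W's profit: π = y_W(219 − (y_W + y_Z)) − 57y_W.
∂π/∂y_W = 162 − 2y_W − y_Z = 0, so y_W = 81 − 0.5y_Z.
By the same steps for Z: y_Z = 85.5 − 0.5y_W.
Substituting the second reaction function into the first: y_W = 81 − 0.5(85.5 − 0.5y_W), which gives 0.75y_W = 38.25 ⇒ y_W = 51.
Then y_Z = 85.5 − 0.5·51 = 60.
Price P = 219 − 111 = 108.
W's profit: (108 − 57)·51 = 2601.

2601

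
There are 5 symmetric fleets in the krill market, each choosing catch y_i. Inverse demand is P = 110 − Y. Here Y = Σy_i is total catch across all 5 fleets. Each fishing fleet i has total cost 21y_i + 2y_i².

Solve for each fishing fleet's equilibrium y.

8.9

A representative fishing fleet's profit is π_i = y_i(110 − Y) − 21y_i − 2y_i², with Y = y_i + Σ_{j≠i} y_j.
First-order condition: 89 − 6y_i − Σ_{j≠i} y_j = 0.
Imposing symmetry (y_j = y for all j) turns Σ_{j≠i} y_j into 4y, so 89 = 10y and y = 8.9.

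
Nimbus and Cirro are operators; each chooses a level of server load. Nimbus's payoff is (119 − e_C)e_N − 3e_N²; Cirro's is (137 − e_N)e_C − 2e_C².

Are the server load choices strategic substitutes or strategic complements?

Expanding Nimbus's payoff: 119e_N − e_Ce_N − 3e_N².
∂π/∂e_N = 119 − e_C − 6e_N = 0, so e_N = 119/6 − (1/6)e_C.
The best-response slope de_N/de_C = −1/6 < 0: the reaction function is downward-sloping, so the choices are strategic substitutes.

strategic substitutes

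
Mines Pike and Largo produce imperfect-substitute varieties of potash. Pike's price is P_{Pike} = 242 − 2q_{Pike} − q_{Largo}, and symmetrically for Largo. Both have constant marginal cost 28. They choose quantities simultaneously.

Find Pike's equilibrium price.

Mine Pike's profit: π = q_{Pike}(242 − 2q_{Pike} − q_{Largo}) − 28q_{Pike}.
∂π/∂q_{Pike} = 214 − 4q_{Pike} − q_{Largo} = 0 ⇒ q_{Pike} = 53.5 − 0.25q_{Largo}.
The game is symmetric, so in equilibrium q_{Largo} = q_{Pike}: the reaction function gives 1.25q_{Pike} = 53.5, hence q_{Pike} = 42.8.
P_{Pike} = 242 − 2·42.8 − 42.8 = 113.6.

113.6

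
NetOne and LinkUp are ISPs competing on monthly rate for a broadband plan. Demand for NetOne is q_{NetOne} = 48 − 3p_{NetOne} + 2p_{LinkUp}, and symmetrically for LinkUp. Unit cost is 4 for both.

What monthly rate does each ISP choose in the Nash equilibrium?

NetOne's profit: π = (p_{NetOne} − 4)(48 − 3p_{NetOne} + 2p_{LinkUp}).
∂π/∂p_{NetOne} = 60 − 6p_{NetOne} + 2p_{LinkUp} = 0 ⇒ p_{NetOne} = 10 + (1/3)p_{LinkUp}.
By symmetry p_{LinkUp} = p_{NetOne}; substituting into the reaction function, (2/3)p_{NetOne} = 10 and p_{NetOne} = 15.

15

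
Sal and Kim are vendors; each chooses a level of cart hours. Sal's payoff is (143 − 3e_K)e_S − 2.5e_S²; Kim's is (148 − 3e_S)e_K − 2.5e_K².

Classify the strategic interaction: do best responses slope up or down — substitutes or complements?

strategic substitutes

Expanding Sal's payoff: 143e_S − 3e_Ke_S − 2.5e_S².
∂π/∂e_S = 143 − 3e_K − 5e_S = 0, so e_S = 28.6 − 0.6e_K.
The best-response slope de_S/de_K = −0.6 < 0: the reaction function is downward-sloping, so the choices are strategic substitutes.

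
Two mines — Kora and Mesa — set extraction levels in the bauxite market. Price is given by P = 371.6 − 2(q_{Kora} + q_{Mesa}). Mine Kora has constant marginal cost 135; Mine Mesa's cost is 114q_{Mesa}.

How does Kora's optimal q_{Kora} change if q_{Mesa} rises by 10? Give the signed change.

-5

Mine Kora's profit: π = q_{Kora}(371.6 − 2(q_{Kora} + q_{Mesa})) − 135q_{Kora}.
∂π/∂q_{Kora} = 236.6 − 4q_{Kora} − 2q_{Mesa} = 0, so q_{Kora} = 59.15 − 0.5q_{Mesa}.
The reaction-function slope is −0.5, so a 10-unit rise in q_{Mesa} moves q_{Kora} by −0.5 × 10 = −5. Kora's best response falls — the actions are strategic substitutes.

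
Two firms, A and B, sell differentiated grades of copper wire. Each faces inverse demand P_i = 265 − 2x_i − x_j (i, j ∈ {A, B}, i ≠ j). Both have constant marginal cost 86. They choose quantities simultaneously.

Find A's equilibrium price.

157.6

Firm A's profit: π = x_A(265 − 2x_A − x_B) − 86x_A.
∂π/∂x_A = 179 − 4x_A − x_B = 0 ⇒ x_A = 44.75 − 0.25x_B.
By symmetry x_B = x_A; substituting into the reaction function, 1.25x_A = 44.75 and x_A = 35.8.
P_A = 265 − 2·35.8 − 35.8 = 157.6.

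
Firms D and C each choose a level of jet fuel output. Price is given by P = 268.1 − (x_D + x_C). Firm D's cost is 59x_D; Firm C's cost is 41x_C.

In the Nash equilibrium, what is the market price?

Firm D's profit: π = x_D(268.1 − (x_D + x_C)) − 59x_D.
∂π/∂x_D = 209.1 − 2x_D − x_C = 0, so x_D = 104.55 − 0.5x_C.
By the same steps for C: x_C = 113.55 − 0.5x_D.
Substituting the second reaction function into the first: x_D = 104.55 − 0.5(113.55 − 0.5x_D), which gives 0.75x_D = 47.775 ⇒ x_D = 63.7.
Then x_C = 113.55 − 0.5·63.7 = 81.7.
Equilibrium price: P = 268.1 − 145.4 = 122.7.

122.7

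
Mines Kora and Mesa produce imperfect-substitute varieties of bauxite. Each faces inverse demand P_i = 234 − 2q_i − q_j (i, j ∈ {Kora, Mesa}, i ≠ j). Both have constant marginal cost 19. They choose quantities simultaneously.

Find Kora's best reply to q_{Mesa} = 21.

Mine Kora's profit: π = q_{Kora}(234 − 2q_{Kora} − q_{Mesa}) − 19q_{Kora}.
∂π/∂q_{Kora} = 215 − 4q_{Kora} − q_{Mesa} = 0 ⇒ q_{Kora} = 53.75 − 0.25q_{Mesa}.
At q_{Mesa} = 21: q_{Kora} = 53.75 − 0.25·21 = 48.5.

48.5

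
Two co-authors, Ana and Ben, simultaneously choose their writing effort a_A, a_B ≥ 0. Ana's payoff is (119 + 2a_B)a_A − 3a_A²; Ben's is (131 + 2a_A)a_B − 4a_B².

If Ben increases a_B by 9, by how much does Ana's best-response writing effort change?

3

Expanding Ana's payoff: 119a_A + 2a_Ba_A − 3a_A².
∂π/∂a_A = 119 + 2a_B − 6a_A = 0, so a_A = 119/6 + (1/3)a_B.
The reaction-function slope is 1/3, so a 9-unit rise in a_B moves a_A by 1/3 × 9 = 3. Ana's best response rises — the actions are strategic complements.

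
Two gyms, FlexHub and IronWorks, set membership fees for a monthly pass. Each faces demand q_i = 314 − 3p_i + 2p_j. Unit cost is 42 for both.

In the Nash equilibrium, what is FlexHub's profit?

FlexHub's profit: π = (p_{FlexHub} − 42)(314 − 3p_{FlexHub} + 2p_{IronWorks}).
∂π/∂p_{FlexHub} = 440 − 6p_{FlexHub} + 2p_{IronWorks} = 0 ⇒ p_{FlexHub} = 220/3 + (1/3)p_{IronWorks}.
The game is symmetric, so in equilibrium p_{IronWorks} = p_{FlexHub}: the reaction function gives (2/3)p_{FlexHub} = 220/3, hence p_{FlexHub} = 110.
q_{FlexHub} = 314 − 3·110 + 2·110 = 204.
Profit = (110 − 42)·204 = 13872.

13872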